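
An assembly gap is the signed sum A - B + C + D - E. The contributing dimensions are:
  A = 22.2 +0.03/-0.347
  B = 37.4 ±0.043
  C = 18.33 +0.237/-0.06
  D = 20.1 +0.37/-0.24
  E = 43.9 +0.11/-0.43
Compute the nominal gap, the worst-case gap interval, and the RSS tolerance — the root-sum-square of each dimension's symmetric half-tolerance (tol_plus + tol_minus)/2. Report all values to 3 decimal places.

Stack each dimension's contribution:
  +A: nom +22.200 → Σnom=22.200; wc +0.030/-0.347 → slack +0.030/-0.347; half-tol=0.189, Σhalf²=0.035532
  -B: nom -37.400 → Σnom=-15.200; wc +0.043/-0.043 → slack +0.073/-0.390; half-tol=0.043, Σhalf²=0.037381
  +C: nom +18.330 → Σnom=3.130; wc +0.237/-0.060 → slack +0.310/-0.450; half-tol=0.148, Σhalf²=0.059434
  +D: nom +20.100 → Σnom=23.230; wc +0.370/-0.240 → slack +0.680/-0.690; half-tol=0.305, Σhalf²=0.152458
  -E: nom -43.900 → Σnom=-20.670; wc +0.430/-0.110 → slack +1.110/-0.800; half-tol=0.270, Σhalf²=0.225359
Nominal = -20.670. Worst-case = [-20.670 - 0.800, -20.670 + 1.110] = [-21.470, -19.560]. RSS = √0.225359 = 0.475.

nominal=-20.670 wc=[-21.470,-19.560] rss=0.475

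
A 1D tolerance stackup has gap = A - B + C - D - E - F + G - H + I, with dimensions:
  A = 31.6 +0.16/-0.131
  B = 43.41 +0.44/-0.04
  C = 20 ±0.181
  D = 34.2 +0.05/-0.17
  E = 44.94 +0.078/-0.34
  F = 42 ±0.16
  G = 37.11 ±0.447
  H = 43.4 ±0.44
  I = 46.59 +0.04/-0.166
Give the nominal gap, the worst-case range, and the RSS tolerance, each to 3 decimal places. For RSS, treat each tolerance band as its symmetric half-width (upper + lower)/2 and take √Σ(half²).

nominal=-72.650 wc=[-74.743,-70.672] rss=0.773

Stack each dimension's contribution:
  +A: nom +31.600 → Σnom=31.600; wc +0.160/-0.131 → slack +0.160/-0.131; half-tol=0.146, Σhalf²=0.021170
  -B: nom -43.410 → Σnom=-11.810; wc +0.040/-0.440 → slack +0.200/-0.571; half-tol=0.240, Σhalf²=0.078770
  +C: nom +20.000 → Σnom=8.190; wc +0.181/-0.181 → slack +0.381/-0.752; half-tol=0.181, Σhalf²=0.111531
  -D: nom -34.200 → Σnom=-26.010; wc +0.170/-0.050 → slack +0.551/-0.802; half-tol=0.110, Σhalf²=0.123631
  -E: nom -44.940 → Σnom=-70.950; wc +0.340/-0.078 → slack +0.891/-0.880; half-tol=0.209, Σhalf²=0.167312
  -F: nom -42.000 → Σnom=-112.950; wc +0.160/-0.160 → slack +1.051/-1.040; half-tol=0.160, Σhalf²=0.192912
  +G: nom +37.110 → Σnom=-75.840; wc +0.447/-0.447 → slack +1.498/-1.487; half-tol=0.447, Σhalf²=0.392721
  -H: nom -43.400 → Σnom=-119.240; wc +0.440/-0.440 → slack +1.938/-1.927; half-tol=0.440, Σhalf²=0.586321
  +I: nom +46.590 → Σnom=-72.650; wc +0.040/-0.166 → slack +1.978/-2.093; half-tol=0.103, Σhalf²=0.596930
Nominal = -72.650. Worst-case = [-72.650 - 2.093, -72.650 + 1.978] = [-74.743, -70.672]. RSS = √0.596930 = 0.773.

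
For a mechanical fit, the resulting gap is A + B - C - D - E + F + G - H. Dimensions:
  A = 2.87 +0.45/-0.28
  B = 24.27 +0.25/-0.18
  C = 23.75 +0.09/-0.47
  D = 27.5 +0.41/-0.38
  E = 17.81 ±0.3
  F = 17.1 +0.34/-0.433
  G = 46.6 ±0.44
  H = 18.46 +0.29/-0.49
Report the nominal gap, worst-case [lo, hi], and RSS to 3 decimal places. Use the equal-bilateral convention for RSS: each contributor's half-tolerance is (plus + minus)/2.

nominal=3.320 wc=[0.897,6.440] rss=0.999

Stack each dimension's contribution:
  +A: nom +2.870 → Σnom=2.870; wc +0.450/-0.280 → slack +0.450/-0.280; half-tol=0.365, Σhalf²=0.133225
  +B: nom +24.270 → Σnom=27.140; wc +0.250/-0.180 → slack +0.700/-0.460; half-tol=0.215, Σhalf²=0.179450
  -C: nom -23.750 → Σnom=3.390; wc +0.470/-0.090 → slack +1.170/-0.550; half-tol=0.280, Σhalf²=0.257850
  -D: nom -27.500 → Σnom=-24.110; wc +0.380/-0.410 → slack +1.550/-0.960; half-tol=0.395, Σhalf²=0.413875
  -E: nom -17.810 → Σnom=-41.920; wc +0.300/-0.300 → slack +1.850/-1.260; half-tol=0.300, Σhalf²=0.503875
  +F: nom +17.100 → Σnom=-24.820; wc +0.340/-0.433 → slack +2.190/-1.693; half-tol=0.387, Σhalf²=0.653257
  +G: nom +46.600 → Σnom=21.780; wc +0.440/-0.440 → slack +2.630/-2.133; half-tol=0.440, Σhalf²=0.846857
  -H: nom -18.460 → Σnom=3.320; wc +0.490/-0.290 → slack +3.120/-2.423; half-tol=0.390, Σhalf²=0.998957
Nominal = 3.320. Worst-case = [3.320 - 2.423, 3.320 + 3.120] = [0.897, 6.440]. RSS = √0.998957 = 0.999.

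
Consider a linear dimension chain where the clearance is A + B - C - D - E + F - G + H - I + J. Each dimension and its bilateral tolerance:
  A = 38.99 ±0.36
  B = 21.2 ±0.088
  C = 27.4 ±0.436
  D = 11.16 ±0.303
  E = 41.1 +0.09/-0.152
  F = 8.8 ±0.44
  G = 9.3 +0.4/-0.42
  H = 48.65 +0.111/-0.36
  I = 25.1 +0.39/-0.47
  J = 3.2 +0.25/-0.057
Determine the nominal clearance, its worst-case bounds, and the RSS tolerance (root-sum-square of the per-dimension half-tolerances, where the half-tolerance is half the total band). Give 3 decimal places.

Stack each dimension's contribution:
  +A: nom +38.990 → Σnom=38.990; wc +0.360/-0.360 → slack +0.360/-0.360; half-tol=0.360, Σhalf²=0.129600
  +B: nom +21.200 → Σnom=60.190; wc +0.088/-0.088 → slack +0.448/-0.448; half-tol=0.088, Σhalf²=0.137344
  -C: nom -27.400 → Σnom=32.790; wc +0.436/-0.436 → slack +0.884/-0.884; half-tol=0.436, Σhalf²=0.327440
  -D: nom -11.160 → Σnom=21.630; wc +0.303/-0.303 → slack +1.187/-1.187; half-tol=0.303, Σhalf²=0.419249
  -E: nom -41.100 → Σnom=-19.470; wc +0.152/-0.090 → slack +1.339/-1.277; half-tol=0.121, Σhalf²=0.433890
  +F: nom +8.800 → Σnom=-10.670; wc +0.440/-0.440 → slack +1.779/-1.717; half-tol=0.440, Σhalf²=0.627490
  -G: nom -9.300 → Σnom=-19.970; wc +0.420/-0.400 → slack +2.199/-2.117; half-tol=0.410, Σhalf²=0.795590
  +H: nom +48.650 → Σnom=28.680; wc +0.111/-0.360 → slack +2.310/-2.477; half-tol=0.235, Σhalf²=0.851050
  -I: nom -25.100 → Σnom=3.580; wc +0.470/-0.390 → slack +2.780/-2.867; half-tol=0.430, Σhalf²=1.035950
  +J: nom +3.200 → Σnom=6.780; wc +0.250/-0.057 → slack +3.030/-2.924; half-tol=0.153, Σhalf²=1.059512
Nominal = 6.780. Worst-case = [6.780 - 2.924, 6.780 + 3.030] = [3.856, 9.810]. RSS = √1.059512 = 1.029.

nominal=6.780 wc=[3.856,9.810] rss=1.029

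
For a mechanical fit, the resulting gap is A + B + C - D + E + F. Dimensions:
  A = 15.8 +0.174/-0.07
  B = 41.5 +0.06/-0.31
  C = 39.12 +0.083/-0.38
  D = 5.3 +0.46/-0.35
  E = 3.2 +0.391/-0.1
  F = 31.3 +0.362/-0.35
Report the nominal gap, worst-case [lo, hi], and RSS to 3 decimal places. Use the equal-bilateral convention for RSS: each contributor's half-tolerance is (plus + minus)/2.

Stack each dimension's contribution:
  +A: nom +15.800 → Σnom=15.800; wc +0.174/-0.070 → slack +0.174/-0.070; half-tol=0.122, Σhalf²=0.014884
  +B: nom +41.500 → Σnom=57.300; wc +0.060/-0.310 → slack +0.234/-0.380; half-tol=0.185, Σhalf²=0.049109
  +C: nom +39.120 → Σnom=96.420; wc +0.083/-0.380 → slack +0.317/-0.760; half-tol=0.232, Σhalf²=0.102701
  -D: nom -5.300 → Σnom=91.120; wc +0.350/-0.460 → slack +0.667/-1.220; half-tol=0.405, Σhalf²=0.266726
  +E: nom +3.200 → Σnom=94.320; wc +0.391/-0.100 → slack +1.058/-1.320; half-tol=0.245, Σhalf²=0.326997
  +F: nom +31.300 → Σnom=125.620; wc +0.362/-0.350 → slack +1.420/-1.670; half-tol=0.356, Σhalf²=0.453732
Nominal = 125.620. Worst-case = [125.620 - 1.670, 125.620 + 1.420] = [123.950, 127.040]. RSS = √0.453732 = 0.674.

nominal=125.620 wc=[123.950,127.040] rss=0.674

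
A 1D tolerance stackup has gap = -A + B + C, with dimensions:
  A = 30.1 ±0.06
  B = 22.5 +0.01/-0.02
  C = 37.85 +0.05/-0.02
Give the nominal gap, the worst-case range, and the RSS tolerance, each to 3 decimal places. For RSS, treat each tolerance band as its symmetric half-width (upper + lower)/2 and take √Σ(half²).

nominal=30.250 wc=[30.150,30.370] rss=0.071

Stack each dimension's contribution:
  -A: nom -30.100 → Σnom=-30.100; wc +0.060/-0.060 → slack +0.060/-0.060; half-tol=0.060, Σhalf²=0.003600
  +B: nom +22.500 → Σnom=-7.600; wc +0.010/-0.020 → slack +0.070/-0.080; half-tol=0.015, Σhalf²=0.003825
  +C: nom +37.850 → Σnom=30.250; wc +0.050/-0.020 → slack +0.120/-0.100; half-tol=0.035, Σhalf²=0.005050
Nominal = 30.250. Worst-case = [30.250 - 0.100, 30.250 + 0.120] = [30.150, 30.370]. RSS = √0.005050 = 0.071.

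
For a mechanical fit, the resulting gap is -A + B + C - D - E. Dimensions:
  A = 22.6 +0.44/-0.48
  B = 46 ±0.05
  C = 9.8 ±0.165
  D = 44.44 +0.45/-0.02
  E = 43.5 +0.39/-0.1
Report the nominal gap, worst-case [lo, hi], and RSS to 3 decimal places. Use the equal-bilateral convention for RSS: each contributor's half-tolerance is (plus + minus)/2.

Stack each dimension's contribution:
  -A: nom -22.600 → Σnom=-22.600; wc +0.480/-0.440 → slack +0.480/-0.440; half-tol=0.460, Σhalf²=0.211600
  +B: nom +46.000 → Σnom=23.400; wc +0.050/-0.050 → slack +0.530/-0.490; half-tol=0.050, Σhalf²=0.214100
  +C: nom +9.800 → Σnom=33.200; wc +0.165/-0.165 → slack +0.695/-0.655; half-tol=0.165, Σhalf²=0.241325
  -D: nom -44.440 → Σnom=-11.240; wc +0.020/-0.450 → slack +0.715/-1.105; half-tol=0.235, Σhalf²=0.296550
  -E: nom -43.500 → Σnom=-54.740; wc +0.100/-0.390 → slack +0.815/-1.495; half-tol=0.245, Σhalf²=0.356575
Nominal = -54.740. Worst-case = [-54.740 - 1.495, -54.740 + 0.815] = [-56.235, -53.925]. RSS = √0.356575 = 0.597.

nominal=-54.740 wc=[-56.235,-53.925] rss=0.597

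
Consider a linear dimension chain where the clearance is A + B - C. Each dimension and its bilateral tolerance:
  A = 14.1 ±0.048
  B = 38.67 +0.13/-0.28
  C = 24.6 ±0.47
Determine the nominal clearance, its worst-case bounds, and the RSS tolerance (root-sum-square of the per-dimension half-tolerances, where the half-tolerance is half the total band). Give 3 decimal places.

nominal=28.170 wc=[27.372,28.818] rss=0.515

Stack each dimension's contribution:
  +A: nom +14.100 → Σnom=14.100; wc +0.048/-0.048 → slack +0.048/-0.048; half-tol=0.048, Σhalf²=0.002304
  +B: nom +38.670 → Σnom=52.770; wc +0.130/-0.280 → slack +0.178/-0.328; half-tol=0.205, Σhalf²=0.044329
  -C: nom -24.600 → Σnom=28.170; wc +0.470/-0.470 → slack +0.648/-0.798; half-tol=0.470, Σhalf²=0.265229
Nominal = 28.170. Worst-case = [28.170 - 0.798, 28.170 + 0.648] = [27.372, 28.818]. RSS = √0.265229 = 0.515.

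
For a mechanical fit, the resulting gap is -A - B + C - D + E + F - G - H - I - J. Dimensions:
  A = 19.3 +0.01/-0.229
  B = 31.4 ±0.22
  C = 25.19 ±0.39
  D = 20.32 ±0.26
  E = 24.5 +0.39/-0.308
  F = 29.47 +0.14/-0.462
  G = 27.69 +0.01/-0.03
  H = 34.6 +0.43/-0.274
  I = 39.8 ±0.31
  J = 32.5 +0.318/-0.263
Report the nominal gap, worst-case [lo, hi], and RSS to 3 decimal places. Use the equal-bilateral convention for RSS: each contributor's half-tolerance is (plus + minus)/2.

Stack each dimension's contribution:
  -A: nom -19.300 → Σnom=-19.300; wc +0.229/-0.010 → slack +0.229/-0.010; half-tol=0.120, Σhalf²=0.014280
  -B: nom -31.400 → Σnom=-50.700; wc +0.220/-0.220 → slack +0.449/-0.230; half-tol=0.220, Σhalf²=0.062680
  +C: nom +25.190 → Σnom=-25.510; wc +0.390/-0.390 → slack +0.839/-0.620; half-tol=0.390, Σhalf²=0.214780
  -D: nom -20.320 → Σnom=-45.830; wc +0.260/-0.260 → slack +1.099/-0.880; half-tol=0.260, Σhalf²=0.282380
  +E: nom +24.500 → Σnom=-21.330; wc +0.390/-0.308 → slack +1.489/-1.188; half-tol=0.349, Σhalf²=0.404181
  +F: nom +29.470 → Σnom=8.140; wc +0.140/-0.462 → slack +1.629/-1.650; half-tol=0.301, Σhalf²=0.494782
  -G: nom -27.690 → Σnom=-19.550; wc +0.030/-0.010 → slack +1.659/-1.660; half-tol=0.020, Σhalf²=0.495182
  -H: nom -34.600 → Σnom=-54.150; wc +0.274/-0.430 → slack +1.933/-2.090; half-tol=0.352, Σhalf²=0.619086
  -I: nom -39.800 → Σnom=-93.950; wc +0.310/-0.310 → slack +2.243/-2.400; half-tol=0.310, Σhalf²=0.715186
  -J: nom -32.500 → Σnom=-126.450; wc +0.263/-0.318 → slack +2.506/-2.718; half-tol=0.290, Σhalf²=0.799577
Nominal = -126.450. Worst-case = [-126.450 - 2.718, -126.450 + 2.506] = [-129.168, -123.944]. RSS = √0.799577 = 0.894.

nominal=-126.450 wc=[-129.168,-123.944] rss=0.894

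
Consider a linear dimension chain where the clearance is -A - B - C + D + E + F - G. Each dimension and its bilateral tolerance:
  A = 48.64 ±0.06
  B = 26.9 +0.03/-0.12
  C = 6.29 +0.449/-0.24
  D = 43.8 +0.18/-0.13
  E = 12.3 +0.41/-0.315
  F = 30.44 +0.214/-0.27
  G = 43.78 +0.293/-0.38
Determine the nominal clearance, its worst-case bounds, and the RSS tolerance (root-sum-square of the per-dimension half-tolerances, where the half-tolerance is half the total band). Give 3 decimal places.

Stack each dimension's contribution:
  -A: nom -48.640 → Σnom=-48.640; wc +0.060/-0.060 → slack +0.060/-0.060; half-tol=0.060, Σhalf²=0.003600
  -B: nom -26.900 → Σnom=-75.540; wc +0.120/-0.030 → slack +0.180/-0.090; half-tol=0.075, Σhalf²=0.009225
  -C: nom -6.290 → Σnom=-81.830; wc +0.240/-0.449 → slack +0.420/-0.539; half-tol=0.345, Σhalf²=0.127905
  +D: nom +43.800 → Σnom=-38.030; wc +0.180/-0.130 → slack +0.600/-0.669; half-tol=0.155, Σhalf²=0.151930
  +E: nom +12.300 → Σnom=-25.730; wc +0.410/-0.315 → slack +1.010/-0.984; half-tol=0.362, Σhalf²=0.283336
  +F: nom +30.440 → Σnom=4.710; wc +0.214/-0.270 → slack +1.224/-1.254; half-tol=0.242, Σhalf²=0.341900
  -G: nom -43.780 → Σnom=-39.070; wc +0.380/-0.293 → slack +1.604/-1.547; half-tol=0.337, Σhalf²=0.455133
Nominal = -39.070. Worst-case = [-39.070 - 1.547, -39.070 + 1.604] = [-40.617, -37.466]. RSS = √0.455133 = 0.675.

nominal=-39.070 wc=[-40.617,-37.466] rss=0.675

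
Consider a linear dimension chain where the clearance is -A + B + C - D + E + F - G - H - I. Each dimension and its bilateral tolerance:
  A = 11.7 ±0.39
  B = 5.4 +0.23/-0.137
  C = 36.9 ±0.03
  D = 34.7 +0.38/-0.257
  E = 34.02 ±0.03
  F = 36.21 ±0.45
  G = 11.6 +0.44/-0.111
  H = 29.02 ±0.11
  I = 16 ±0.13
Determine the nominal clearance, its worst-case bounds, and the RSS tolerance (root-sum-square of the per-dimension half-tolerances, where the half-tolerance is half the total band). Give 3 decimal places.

Stack each dimension's contribution:
  -A: nom -11.700 → Σnom=-11.700; wc +0.390/-0.390 → slack +0.390/-0.390; half-tol=0.390, Σhalf²=0.152100
  +B: nom +5.400 → Σnom=-6.300; wc +0.230/-0.137 → slack +0.620/-0.527; half-tol=0.183, Σhalf²=0.185772
  +C: nom +36.900 → Σnom=30.600; wc +0.030/-0.030 → slack +0.650/-0.557; half-tol=0.030, Σhalf²=0.186672
  -D: nom -34.700 → Σnom=-4.100; wc +0.257/-0.380 → slack +0.907/-0.937; half-tol=0.319, Σhalf²=0.288115
  +E: nom +34.020 → Σnom=29.920; wc +0.030/-0.030 → slack +0.937/-0.967; half-tol=0.030, Σhalf²=0.289015
  +F: nom +36.210 → Σnom=66.130; wc +0.450/-0.450 → slack +1.387/-1.417; half-tol=0.450, Σhalf²=0.491515
  -G: nom -11.600 → Σnom=54.530; wc +0.111/-0.440 → slack +1.498/-1.857; half-tol=0.276, Σhalf²=0.567415
  -H: nom -29.020 → Σnom=25.510; wc +0.110/-0.110 → slack +1.608/-1.967; half-tol=0.110, Σhalf²=0.579515
  -I: nom -16.000 → Σnom=9.510; wc +0.130/-0.130 → slack +1.738/-2.097; half-tol=0.130, Σhalf²=0.596415
Nominal = 9.510. Worst-case = [9.510 - 2.097, 9.510 + 1.738] = [7.413, 11.248]. RSS = √0.596415 = 0.772.

nominal=9.510 wc=[7.413,11.248] rss=0.772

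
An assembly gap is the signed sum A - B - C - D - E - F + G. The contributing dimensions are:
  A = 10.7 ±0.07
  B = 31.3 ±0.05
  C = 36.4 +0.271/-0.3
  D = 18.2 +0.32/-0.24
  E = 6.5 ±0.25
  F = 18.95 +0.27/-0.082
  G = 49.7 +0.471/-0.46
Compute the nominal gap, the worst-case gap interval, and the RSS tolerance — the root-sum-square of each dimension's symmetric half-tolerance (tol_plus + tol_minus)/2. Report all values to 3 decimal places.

nominal=-50.950 wc=[-52.641,-49.487] rss=0.691

Stack each dimension's contribution:
  +A: nom +10.700 → Σnom=10.700; wc +0.070/-0.070 → slack +0.070/-0.070; half-tol=0.070, Σhalf²=0.004900
  -B: nom -31.300 → Σnom=-20.600; wc +0.050/-0.050 → slack +0.120/-0.120; half-tol=0.050, Σhalf²=0.007400
  -C: nom -36.400 → Σnom=-57.000; wc +0.300/-0.271 → slack +0.420/-0.391; half-tol=0.285, Σhalf²=0.088910
  -D: nom -18.200 → Σnom=-75.200; wc +0.240/-0.320 → slack +0.660/-0.711; half-tol=0.280, Σhalf²=0.167310
  -E: nom -6.500 → Σnom=-81.700; wc +0.250/-0.250 → slack +0.910/-0.961; half-tol=0.250, Σhalf²=0.229810
  -F: nom -18.950 → Σnom=-100.650; wc +0.082/-0.270 → slack +0.992/-1.231; half-tol=0.176, Σhalf²=0.260786
  +G: nom +49.700 → Σnom=-50.950; wc +0.471/-0.460 → slack +1.463/-1.691; half-tol=0.466, Σhalf²=0.477477
Nominal = -50.950. Worst-case = [-50.950 - 1.691, -50.950 + 1.463] = [-52.641, -49.487]. RSS = √0.477477 = 0.691.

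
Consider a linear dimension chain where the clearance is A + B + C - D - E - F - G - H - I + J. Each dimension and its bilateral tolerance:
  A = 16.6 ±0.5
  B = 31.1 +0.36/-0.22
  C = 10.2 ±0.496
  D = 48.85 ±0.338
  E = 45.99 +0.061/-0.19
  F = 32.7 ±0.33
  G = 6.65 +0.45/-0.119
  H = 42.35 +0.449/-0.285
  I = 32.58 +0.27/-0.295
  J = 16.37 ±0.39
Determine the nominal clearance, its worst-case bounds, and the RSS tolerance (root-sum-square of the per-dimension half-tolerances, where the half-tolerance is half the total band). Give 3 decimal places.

Stack each dimension's contribution:
  +A: nom +16.600 → Σnom=16.600; wc +0.500/-0.500 → slack +0.500/-0.500; half-tol=0.500, Σhalf²=0.250000
  +B: nom +31.100 → Σnom=47.700; wc +0.360/-0.220 → slack +0.860/-0.720; half-tol=0.290, Σhalf²=0.334100
  +C: nom +10.200 → Σnom=57.900; wc +0.496/-0.496 → slack +1.356/-1.216; half-tol=0.496, Σhalf²=0.580116
  -D: nom -48.850 → Σnom=9.050; wc +0.338/-0.338 → slack +1.694/-1.554; half-tol=0.338, Σhalf²=0.694360
  -E: nom -45.990 → Σnom=-36.940; wc +0.190/-0.061 → slack +1.884/-1.615; half-tol=0.126, Σhalf²=0.710110
  -F: nom -32.700 → Σnom=-69.640; wc +0.330/-0.330 → slack +2.214/-1.945; half-tol=0.330, Σhalf²=0.819010
  -G: nom -6.650 → Σnom=-76.290; wc +0.119/-0.450 → slack +2.333/-2.395; half-tol=0.284, Σhalf²=0.899950
  -H: nom -42.350 → Σnom=-118.640; wc +0.285/-0.449 → slack +2.618/-2.844; half-tol=0.367, Σhalf²=1.034639
  -I: nom -32.580 → Σnom=-151.220; wc +0.295/-0.270 → slack +2.913/-3.114; half-tol=0.282, Σhalf²=1.114446
  +J: nom +16.370 → Σnom=-134.850; wc +0.390/-0.390 → slack +3.303/-3.504; half-tol=0.390, Σhalf²=1.266546
Nominal = -134.850. Worst-case = [-134.850 - 3.504, -134.850 + 3.303] = [-138.354, -131.547]. RSS = √1.266546 = 1.125.

nominal=-134.850 wc=[-138.354,-131.547] rss=1.125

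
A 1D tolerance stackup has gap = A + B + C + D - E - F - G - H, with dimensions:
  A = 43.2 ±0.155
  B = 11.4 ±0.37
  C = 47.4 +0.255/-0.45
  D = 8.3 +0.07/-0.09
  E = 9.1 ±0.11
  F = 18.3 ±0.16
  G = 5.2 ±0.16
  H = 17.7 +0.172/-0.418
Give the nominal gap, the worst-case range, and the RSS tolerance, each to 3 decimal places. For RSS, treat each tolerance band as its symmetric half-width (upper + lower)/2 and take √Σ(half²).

Stack each dimension's contribution:
  +A: nom +43.200 → Σnom=43.200; wc +0.155/-0.155 → slack +0.155/-0.155; half-tol=0.155, Σhalf²=0.024025
  +B: nom +11.400 → Σnom=54.600; wc +0.370/-0.370 → slack +0.525/-0.525; half-tol=0.370, Σhalf²=0.160925
  +C: nom +47.400 → Σnom=102.000; wc +0.255/-0.450 → slack +0.780/-0.975; half-tol=0.353, Σhalf²=0.285181
  +D: nom +8.300 → Σnom=110.300; wc +0.070/-0.090 → slack +0.850/-1.065; half-tol=0.080, Σhalf²=0.291581
  -E: nom -9.100 → Σnom=101.200; wc +0.110/-0.110 → slack +0.960/-1.175; half-tol=0.110, Σhalf²=0.303681
  -F: nom -18.300 → Σnom=82.900; wc +0.160/-0.160 → slack +1.120/-1.335; half-tol=0.160, Σhalf²=0.329281
  -G: nom -5.200 → Σnom=77.700; wc +0.160/-0.160 → slack +1.280/-1.495; half-tol=0.160, Σhalf²=0.354881
  -H: nom -17.700 → Σnom=60.000; wc +0.418/-0.172 → slack +1.698/-1.667; half-tol=0.295, Σhalf²=0.441906
Nominal = 60.000. Worst-case = [60.000 - 1.667, 60.000 + 1.698] = [58.333, 61.698]. RSS = √0.441906 = 0.665.

nominal=60.000 wc=[58.333,61.698] rss=0.665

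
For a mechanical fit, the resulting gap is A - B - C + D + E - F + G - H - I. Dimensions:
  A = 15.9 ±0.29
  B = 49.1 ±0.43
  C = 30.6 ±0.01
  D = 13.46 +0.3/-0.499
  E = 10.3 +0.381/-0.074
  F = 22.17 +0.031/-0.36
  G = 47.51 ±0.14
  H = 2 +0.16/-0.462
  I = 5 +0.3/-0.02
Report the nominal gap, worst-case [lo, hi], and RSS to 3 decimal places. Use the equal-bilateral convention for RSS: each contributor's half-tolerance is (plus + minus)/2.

Stack each dimension's contribution:
  +A: nom +15.900 → Σnom=15.900; wc +0.290/-0.290 → slack +0.290/-0.290; half-tol=0.290, Σhalf²=0.084100
  -B: nom -49.100 → Σnom=-33.200; wc +0.430/-0.430 → slack +0.720/-0.720; half-tol=0.430, Σhalf²=0.269000
  -C: nom -30.600 → Σnom=-63.800; wc +0.010/-0.010 → slack +0.730/-0.730; half-tol=0.010, Σhalf²=0.269100
  +D: nom +13.460 → Σnom=-50.340; wc +0.300/-0.499 → slack +1.030/-1.229; half-tol=0.399, Σhalf²=0.428700
  +E: nom +10.300 → Σnom=-40.040; wc +0.381/-0.074 → slack +1.411/-1.303; half-tol=0.228, Σhalf²=0.480456
  -F: nom -22.170 → Σnom=-62.210; wc +0.360/-0.031 → slack +1.771/-1.334; half-tol=0.196, Σhalf²=0.518677
  +G: nom +47.510 → Σnom=-14.700; wc +0.140/-0.140 → slack +1.911/-1.474; half-tol=0.140, Σhalf²=0.538277
  -H: nom -2.000 → Σnom=-16.700; wc +0.462/-0.160 → slack +2.373/-1.634; half-tol=0.311, Σhalf²=0.634998
  -I: nom -5.000 → Σnom=-21.700; wc +0.020/-0.300 → slack +2.393/-1.934; half-tol=0.160, Σhalf²=0.660598
Nominal = -21.700. Worst-case = [-21.700 - 1.934, -21.700 + 2.393] = [-23.634, -19.307]. RSS = √0.660598 = 0.813.

nominal=-21.700 wc=[-23.634,-19.307] rss=0.813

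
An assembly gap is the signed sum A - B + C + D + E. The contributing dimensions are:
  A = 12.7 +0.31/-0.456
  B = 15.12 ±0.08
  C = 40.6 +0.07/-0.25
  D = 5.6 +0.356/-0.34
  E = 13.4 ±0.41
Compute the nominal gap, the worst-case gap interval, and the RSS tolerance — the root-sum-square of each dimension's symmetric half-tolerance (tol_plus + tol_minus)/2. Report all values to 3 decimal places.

Stack each dimension's contribution:
  +A: nom +12.700 → Σnom=12.700; wc +0.310/-0.456 → slack +0.310/-0.456; half-tol=0.383, Σhalf²=0.146689
  -B: nom -15.120 → Σnom=-2.420; wc +0.080/-0.080 → slack +0.390/-0.536; half-tol=0.080, Σhalf²=0.153089
  +C: nom +40.600 → Σnom=38.180; wc +0.070/-0.250 → slack +0.460/-0.786; half-tol=0.160, Σhalf²=0.178689
  +D: nom +5.600 → Σnom=43.780; wc +0.356/-0.340 → slack +0.816/-1.126; half-tol=0.348, Σhalf²=0.299793
  +E: nom +13.400 → Σnom=57.180; wc +0.410/-0.410 → slack +1.226/-1.536; half-tol=0.410, Σhalf²=0.467893
Nominal = 57.180. Worst-case = [57.180 - 1.536, 57.180 + 1.226] = [55.644, 58.406]. RSS = √0.467893 = 0.684.

nominal=57.180 wc=[55.644,58.406] rss=0.684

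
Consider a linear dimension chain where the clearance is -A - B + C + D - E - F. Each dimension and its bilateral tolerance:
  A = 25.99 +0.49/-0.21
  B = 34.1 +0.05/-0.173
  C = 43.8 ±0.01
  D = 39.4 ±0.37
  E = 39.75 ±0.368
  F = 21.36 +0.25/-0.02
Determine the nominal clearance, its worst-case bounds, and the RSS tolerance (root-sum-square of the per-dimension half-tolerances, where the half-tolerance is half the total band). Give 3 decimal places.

Stack each dimension's contribution:
  -A: nom -25.990 → Σnom=-25.990; wc +0.210/-0.490 → slack +0.210/-0.490; half-tol=0.350, Σhalf²=0.122500
  -B: nom -34.100 → Σnom=-60.090; wc +0.173/-0.050 → slack +0.383/-0.540; half-tol=0.111, Σhalf²=0.134932
  +C: nom +43.800 → Σnom=-16.290; wc +0.010/-0.010 → slack +0.393/-0.550; half-tol=0.010, Σhalf²=0.135032
  +D: nom +39.400 → Σnom=23.110; wc +0.370/-0.370 → slack +0.763/-0.920; half-tol=0.370, Σhalf²=0.271932
  -E: nom -39.750 → Σnom=-16.640; wc +0.368/-0.368 → slack +1.131/-1.288; half-tol=0.368, Σhalf²=0.407356
  -F: nom -21.360 → Σnom=-38.000; wc +0.020/-0.250 → slack +1.151/-1.538; half-tol=0.135, Σhalf²=0.425581
Nominal = -38.000. Worst-case = [-38.000 - 1.538, -38.000 + 1.151] = [-39.538, -36.849]. RSS = √0.425581 = 0.652.

nominal=-38.000 wc=[-39.538,-36.849] rss=0.652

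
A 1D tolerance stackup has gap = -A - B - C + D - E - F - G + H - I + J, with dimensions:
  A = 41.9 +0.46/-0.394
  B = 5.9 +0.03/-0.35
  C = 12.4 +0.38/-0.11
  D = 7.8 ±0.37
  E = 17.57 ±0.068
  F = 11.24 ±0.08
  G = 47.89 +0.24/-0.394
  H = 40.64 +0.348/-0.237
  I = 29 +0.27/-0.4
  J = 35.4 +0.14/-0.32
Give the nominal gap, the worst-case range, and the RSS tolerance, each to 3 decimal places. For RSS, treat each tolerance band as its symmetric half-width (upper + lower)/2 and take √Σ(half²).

Stack each dimension's contribution:
  -A: nom -41.900 → Σnom=-41.900; wc +0.394/-0.460 → slack +0.394/-0.460; half-tol=0.427, Σhalf²=0.182329
  -B: nom -5.900 → Σnom=-47.800; wc +0.350/-0.030 → slack +0.744/-0.490; half-tol=0.190, Σhalf²=0.218429
  -C: nom -12.400 → Σnom=-60.200; wc +0.110/-0.380 → slack +0.854/-0.870; half-tol=0.245, Σhalf²=0.278454
  +D: nom +7.800 → Σnom=-52.400; wc +0.370/-0.370 → slack +1.224/-1.240; half-tol=0.370, Σhalf²=0.415354
  -E: nom -17.570 → Σnom=-69.970; wc +0.068/-0.068 → slack +1.292/-1.308; half-tol=0.068, Σhalf²=0.419978
  -F: nom -11.240 → Σnom=-81.210; wc +0.080/-0.080 → slack +1.372/-1.388; half-tol=0.080, Σhalf²=0.426378
  -G: nom -47.890 → Σnom=-129.100; wc +0.394/-0.240 → slack +1.766/-1.628; half-tol=0.317, Σhalf²=0.526867
  +H: nom +40.640 → Σnom=-88.460; wc +0.348/-0.237 → slack +2.114/-1.865; half-tol=0.292, Σhalf²=0.612423
  -I: nom -29.000 → Σnom=-117.460; wc +0.400/-0.270 → slack +2.514/-2.135; half-tol=0.335, Σhalf²=0.724648
  +J: nom +35.400 → Σnom=-82.060; wc +0.140/-0.320 → slack +2.654/-2.455; half-tol=0.230, Σhalf²=0.777548
Nominal = -82.060. Worst-case = [-82.060 - 2.455, -82.060 + 2.654] = [-84.515, -79.406]. RSS = √0.777548 = 0.882.

nominal=-82.060 wc=[-84.515,-79.406] rss=0.882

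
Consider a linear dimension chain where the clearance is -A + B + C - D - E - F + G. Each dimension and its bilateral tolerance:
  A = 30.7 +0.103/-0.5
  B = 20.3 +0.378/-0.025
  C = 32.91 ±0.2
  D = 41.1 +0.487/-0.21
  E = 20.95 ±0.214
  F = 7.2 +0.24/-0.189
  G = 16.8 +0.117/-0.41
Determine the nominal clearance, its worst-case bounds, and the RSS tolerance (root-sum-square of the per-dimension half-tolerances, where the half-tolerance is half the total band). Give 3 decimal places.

Stack each dimension's contribution:
  -A: nom -30.700 → Σnom=-30.700; wc +0.500/-0.103 → slack +0.500/-0.103; half-tol=0.301, Σhalf²=0.090902
  +B: nom +20.300 → Σnom=-10.400; wc +0.378/-0.025 → slack +0.878/-0.128; half-tol=0.202, Σhalf²=0.131504
  +C: nom +32.910 → Σnom=22.510; wc +0.200/-0.200 → slack +1.078/-0.328; half-tol=0.200, Σhalf²=0.171505
  -D: nom -41.100 → Σnom=-18.590; wc +0.210/-0.487 → slack +1.288/-0.815; half-tol=0.348, Σhalf²=0.292957
  -E: nom -20.950 → Σnom=-39.540; wc +0.214/-0.214 → slack +1.502/-1.029; half-tol=0.214, Σhalf²=0.338753
  -F: nom -7.200 → Σnom=-46.740; wc +0.189/-0.240 → slack +1.691/-1.269; half-tol=0.214, Σhalf²=0.384763
  +G: nom +16.800 → Σnom=-29.940; wc +0.117/-0.410 → slack +1.808/-1.679; half-tol=0.264, Σhalf²=0.454195
Nominal = -29.940. Worst-case = [-29.940 - 1.679, -29.940 + 1.808] = [-31.619, -28.132]. RSS = √0.454195 = 0.674.

nominal=-29.940 wc=[-31.619,-28.132] rss=0.674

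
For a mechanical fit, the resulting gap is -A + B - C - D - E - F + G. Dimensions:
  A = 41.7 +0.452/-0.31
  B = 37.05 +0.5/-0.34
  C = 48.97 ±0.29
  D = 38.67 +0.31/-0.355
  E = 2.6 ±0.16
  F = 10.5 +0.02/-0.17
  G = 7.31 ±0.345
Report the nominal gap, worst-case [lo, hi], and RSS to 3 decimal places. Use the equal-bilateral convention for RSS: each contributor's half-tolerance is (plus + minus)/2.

nominal=-98.080 wc=[-99.997,-95.950] rss=0.818

Stack each dimension's contribution:
  -A: nom -41.700 → Σnom=-41.700; wc +0.310/-0.452 → slack +0.310/-0.452; half-tol=0.381, Σhalf²=0.145161
  +B: nom +37.050 → Σnom=-4.650; wc +0.500/-0.340 → slack +0.810/-0.792; half-tol=0.420, Σhalf²=0.321561
  -C: nom -48.970 → Σnom=-53.620; wc +0.290/-0.290 → slack +1.100/-1.082; half-tol=0.290, Σhalf²=0.405661
  -D: nom -38.670 → Σnom=-92.290; wc +0.355/-0.310 → slack +1.455/-1.392; half-tol=0.333, Σhalf²=0.516217
  -E: nom -2.600 → Σnom=-94.890; wc +0.160/-0.160 → slack +1.615/-1.552; half-tol=0.160, Σhalf²=0.541817
  -F: nom -10.500 → Σnom=-105.390; wc +0.170/-0.020 → slack +1.785/-1.572; half-tol=0.095, Σhalf²=0.550842
  +G: nom +7.310 → Σnom=-98.080; wc +0.345/-0.345 → slack +2.130/-1.917; half-tol=0.345, Σhalf²=0.669867
Nominal = -98.080. Worst-case = [-98.080 - 1.917, -98.080 + 2.130] = [-99.997, -95.950]. RSS = √0.669867 = 0.818.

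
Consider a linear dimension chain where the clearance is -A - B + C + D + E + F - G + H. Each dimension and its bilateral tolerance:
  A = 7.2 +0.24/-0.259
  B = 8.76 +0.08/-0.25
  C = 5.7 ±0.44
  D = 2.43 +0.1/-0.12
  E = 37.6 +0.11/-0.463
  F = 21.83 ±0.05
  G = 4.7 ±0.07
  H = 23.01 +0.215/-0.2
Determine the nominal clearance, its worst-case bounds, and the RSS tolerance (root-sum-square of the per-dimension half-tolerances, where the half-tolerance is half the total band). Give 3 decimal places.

nominal=69.910 wc=[68.247,71.404] rss=0.654

Stack each dimension's contribution:
  -A: nom -7.200 → Σnom=-7.200; wc +0.259/-0.240 → slack +0.259/-0.240; half-tol=0.249, Σhalf²=0.062250
  -B: nom -8.760 → Σnom=-15.960; wc +0.250/-0.080 → slack +0.509/-0.320; half-tol=0.165, Σhalf²=0.089475
  +C: nom +5.700 → Σnom=-10.260; wc +0.440/-0.440 → slack +0.949/-0.760; half-tol=0.440, Σhalf²=0.283075
  +D: nom +2.430 → Σnom=-7.830; wc +0.100/-0.120 → slack +1.049/-0.880; half-tol=0.110, Σhalf²=0.295175
  +E: nom +37.600 → Σnom=29.770; wc +0.110/-0.463 → slack +1.159/-1.343; half-tol=0.287, Σhalf²=0.377258
  +F: nom +21.830 → Σnom=51.600; wc +0.050/-0.050 → slack +1.209/-1.393; half-tol=0.050, Σhalf²=0.379758
  -G: nom -4.700 → Σnom=46.900; wc +0.070/-0.070 → slack +1.279/-1.463; half-tol=0.070, Σhalf²=0.384658
  +H: nom +23.010 → Σnom=69.910; wc +0.215/-0.200 → slack +1.494/-1.663; half-tol=0.208, Σhalf²=0.427714
Nominal = 69.910. Worst-case = [69.910 - 1.663, 69.910 + 1.494] = [68.247, 71.404]. RSS = √0.427714 = 0.654.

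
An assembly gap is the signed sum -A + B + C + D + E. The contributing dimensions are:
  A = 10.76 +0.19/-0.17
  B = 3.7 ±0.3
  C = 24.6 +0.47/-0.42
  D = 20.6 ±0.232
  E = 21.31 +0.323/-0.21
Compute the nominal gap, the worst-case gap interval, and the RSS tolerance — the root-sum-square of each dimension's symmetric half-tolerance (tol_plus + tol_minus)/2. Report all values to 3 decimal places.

Stack each dimension's contribution:
  -A: nom -10.760 → Σnom=-10.760; wc +0.170/-0.190 → slack +0.170/-0.190; half-tol=0.180, Σhalf²=0.032400
  +B: nom +3.700 → Σnom=-7.060; wc +0.300/-0.300 → slack +0.470/-0.490; half-tol=0.300, Σhalf²=0.122400
  +C: nom +24.600 → Σnom=17.540; wc +0.470/-0.420 → slack +0.940/-0.910; half-tol=0.445, Σhalf²=0.320425
  +D: nom +20.600 → Σnom=38.140; wc +0.232/-0.232 → slack +1.172/-1.142; half-tol=0.232, Σhalf²=0.374249
  +E: nom +21.310 → Σnom=59.450; wc +0.323/-0.210 → slack +1.495/-1.352; half-tol=0.267, Σhalf²=0.445271
Nominal = 59.450. Worst-case = [59.450 - 1.352, 59.450 + 1.495] = [58.098, 60.945]. RSS = √0.445271 = 0.667.

nominal=59.450 wc=[58.098,60.945] rss=0.667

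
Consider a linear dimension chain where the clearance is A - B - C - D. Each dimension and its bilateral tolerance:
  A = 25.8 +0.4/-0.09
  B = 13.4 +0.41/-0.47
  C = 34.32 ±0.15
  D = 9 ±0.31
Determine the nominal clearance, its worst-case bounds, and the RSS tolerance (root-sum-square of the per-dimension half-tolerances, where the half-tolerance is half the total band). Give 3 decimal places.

nominal=-30.920 wc=[-31.880,-29.590] rss=0.610

Stack each dimension's contribution:
  +A: nom +25.800 → Σnom=25.800; wc +0.400/-0.090 → slack +0.400/-0.090; half-tol=0.245, Σhalf²=0.060025
  -B: nom -13.400 → Σnom=12.400; wc +0.470/-0.410 → slack +0.870/-0.500; half-tol=0.440, Σhalf²=0.253625
  -C: nom -34.320 → Σnom=-21.920; wc +0.150/-0.150 → slack +1.020/-0.650; half-tol=0.150, Σhalf²=0.276125
  -D: nom -9.000 → Σnom=-30.920; wc +0.310/-0.310 → slack +1.330/-0.960; half-tol=0.310, Σhalf²=0.372225
Nominal = -30.920. Worst-case = [-30.920 - 0.960, -30.920 + 1.330] = [-31.880, -29.590]. RSS = √0.372225 = 0.610.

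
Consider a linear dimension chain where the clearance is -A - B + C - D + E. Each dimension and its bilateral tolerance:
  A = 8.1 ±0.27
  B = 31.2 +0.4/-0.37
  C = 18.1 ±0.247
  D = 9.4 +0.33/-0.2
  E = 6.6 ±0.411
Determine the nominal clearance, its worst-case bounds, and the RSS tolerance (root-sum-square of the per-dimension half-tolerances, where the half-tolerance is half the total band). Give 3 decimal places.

Stack each dimension's contribution:
  -A: nom -8.100 → Σnom=-8.100; wc +0.270/-0.270 → slack +0.270/-0.270; half-tol=0.270, Σhalf²=0.072900
  -B: nom -31.200 → Σnom=-39.300; wc +0.370/-0.400 → slack +0.640/-0.670; half-tol=0.385, Σhalf²=0.221125
  +C: nom +18.100 → Σnom=-21.200; wc +0.247/-0.247 → slack +0.887/-0.917; half-tol=0.247, Σhalf²=0.282134
  -D: nom -9.400 → Σnom=-30.600; wc +0.200/-0.330 → slack +1.087/-1.247; half-tol=0.265, Σhalf²=0.352359
  +E: nom +6.600 → Σnom=-24.000; wc +0.411/-0.411 → slack +1.498/-1.658; half-tol=0.411, Σhalf²=0.521280
Nominal = -24.000. Worst-case = [-24.000 - 1.658, -24.000 + 1.498] = [-25.658, -22.502]. RSS = √0.521280 = 0.722.

nominal=-24.000 wc=[-25.658,-22.502] rss=0.722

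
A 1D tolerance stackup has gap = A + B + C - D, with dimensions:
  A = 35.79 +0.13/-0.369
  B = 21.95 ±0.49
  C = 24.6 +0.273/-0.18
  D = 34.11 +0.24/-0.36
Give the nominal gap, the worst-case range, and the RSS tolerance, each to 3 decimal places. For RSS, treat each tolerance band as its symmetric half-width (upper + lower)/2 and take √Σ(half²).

nominal=48.230 wc=[46.951,49.483] rss=0.666

Stack each dimension's contribution:
  +A: nom +35.790 → Σnom=35.790; wc +0.130/-0.369 → slack +0.130/-0.369; half-tol=0.249, Σhalf²=0.062250
  +B: nom +21.950 → Σnom=57.740; wc +0.490/-0.490 → slack +0.620/-0.859; half-tol=0.490, Σhalf²=0.302350
  +C: nom +24.600 → Σnom=82.340; wc +0.273/-0.180 → slack +0.893/-1.039; half-tol=0.227, Σhalf²=0.353652
  -D: nom -34.110 → Σnom=48.230; wc +0.360/-0.240 → slack +1.253/-1.279; half-tol=0.300, Σhalf²=0.443653
Nominal = 48.230. Worst-case = [48.230 - 1.279, 48.230 + 1.253] = [46.951, 49.483]. RSS = √0.443653 = 0.666.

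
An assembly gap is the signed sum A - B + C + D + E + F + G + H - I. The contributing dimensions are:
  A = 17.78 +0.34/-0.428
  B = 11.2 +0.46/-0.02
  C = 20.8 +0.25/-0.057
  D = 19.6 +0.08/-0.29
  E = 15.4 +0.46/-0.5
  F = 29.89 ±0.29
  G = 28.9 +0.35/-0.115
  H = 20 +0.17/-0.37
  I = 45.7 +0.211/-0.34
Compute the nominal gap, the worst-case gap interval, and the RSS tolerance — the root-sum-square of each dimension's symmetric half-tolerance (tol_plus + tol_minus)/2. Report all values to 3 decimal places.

nominal=95.470 wc=[92.749,97.770] rss=0.883

Stack each dimension's contribution:
  +A: nom +17.780 → Σnom=17.780; wc +0.340/-0.428 → slack +0.340/-0.428; half-tol=0.384, Σhalf²=0.147456
  -B: nom -11.200 → Σnom=6.580; wc +0.020/-0.460 → slack +0.360/-0.888; half-tol=0.240, Σhalf²=0.205056
  +C: nom +20.800 → Σnom=27.380; wc +0.250/-0.057 → slack +0.610/-0.945; half-tol=0.153, Σhalf²=0.228618
  +D: nom +19.600 → Σnom=46.980; wc +0.080/-0.290 → slack +0.690/-1.235; half-tol=0.185, Σhalf²=0.262843
  +E: nom +15.400 → Σnom=62.380; wc +0.460/-0.500 → slack +1.150/-1.735; half-tol=0.480, Σhalf²=0.493243
  +F: nom +29.890 → Σnom=92.270; wc +0.290/-0.290 → slack +1.440/-2.025; half-tol=0.290, Σhalf²=0.577343
  +G: nom +28.900 → Σnom=121.170; wc +0.350/-0.115 → slack +1.790/-2.140; half-tol=0.232, Σhalf²=0.631400
  +H: nom +20.000 → Σnom=141.170; wc +0.170/-0.370 → slack +1.960/-2.510; half-tol=0.270, Σhalf²=0.704299
  -I: nom -45.700 → Σnom=95.470; wc +0.340/-0.211 → slack +2.300/-2.721; half-tol=0.276, Σhalf²=0.780200
Nominal = 95.470. Worst-case = [95.470 - 2.721, 95.470 + 2.300] = [92.749, 97.770]. RSS = √0.780200 = 0.883.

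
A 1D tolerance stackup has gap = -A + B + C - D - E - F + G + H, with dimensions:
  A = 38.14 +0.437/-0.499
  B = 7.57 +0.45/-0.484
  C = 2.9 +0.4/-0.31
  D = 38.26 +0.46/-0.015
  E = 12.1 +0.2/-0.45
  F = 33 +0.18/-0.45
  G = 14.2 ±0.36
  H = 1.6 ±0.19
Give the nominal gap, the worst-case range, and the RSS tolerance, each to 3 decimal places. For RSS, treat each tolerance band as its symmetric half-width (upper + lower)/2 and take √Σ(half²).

nominal=-95.230 wc=[-97.851,-92.416] rss=0.995

Stack each dimension's contribution:
  -A: nom -38.140 → Σnom=-38.140; wc +0.499/-0.437 → slack +0.499/-0.437; half-tol=0.468, Σhalf²=0.219024
  +B: nom +7.570 → Σnom=-30.570; wc +0.450/-0.484 → slack +0.949/-0.921; half-tol=0.467, Σhalf²=0.437113
  +C: nom +2.900 → Σnom=-27.670; wc +0.400/-0.310 → slack +1.349/-1.231; half-tol=0.355, Σhalf²=0.563138
  -D: nom -38.260 → Σnom=-65.930; wc +0.015/-0.460 → slack +1.364/-1.691; half-tol=0.238, Σhalf²=0.619544
  -E: nom -12.100 → Σnom=-78.030; wc +0.450/-0.200 → slack +1.814/-1.891; half-tol=0.325, Σhalf²=0.725169
  -F: nom -33.000 → Σnom=-111.030; wc +0.450/-0.180 → slack +2.264/-2.071; half-tol=0.315, Σhalf²=0.824394
  +G: nom +14.200 → Σnom=-96.830; wc +0.360/-0.360 → slack +2.624/-2.431; half-tol=0.360, Σhalf²=0.953994
  +H: nom +1.600 → Σnom=-95.230; wc +0.190/-0.190 → slack +2.814/-2.621; half-tol=0.190, Σhalf²=0.990094
Nominal = -95.230. Worst-case = [-95.230 - 2.621, -95.230 + 2.814] = [-97.851, -92.416]. RSS = √0.990094 = 0.995.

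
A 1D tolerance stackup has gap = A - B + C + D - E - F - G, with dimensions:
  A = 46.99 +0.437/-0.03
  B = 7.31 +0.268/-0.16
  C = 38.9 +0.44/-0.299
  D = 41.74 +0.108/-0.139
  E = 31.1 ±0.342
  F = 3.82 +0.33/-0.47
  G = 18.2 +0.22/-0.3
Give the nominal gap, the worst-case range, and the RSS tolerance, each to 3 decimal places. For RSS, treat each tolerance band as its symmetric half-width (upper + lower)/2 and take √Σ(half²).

nominal=67.200 wc=[65.572,69.457] rss=0.772

Stack each dimension's contribution:
  +A: nom +46.990 → Σnom=46.990; wc +0.437/-0.030 → slack +0.437/-0.030; half-tol=0.233, Σhalf²=0.054522
  -B: nom -7.310 → Σnom=39.680; wc +0.160/-0.268 → slack +0.597/-0.298; half-tol=0.214, Σhalf²=0.100318
  +C: nom +38.900 → Σnom=78.580; wc +0.440/-0.299 → slack +1.037/-0.597; half-tol=0.369, Σhalf²=0.236848
  +D: nom +41.740 → Σnom=120.320; wc +0.108/-0.139 → slack +1.145/-0.736; half-tol=0.123, Σhalf²=0.252101
  -E: nom -31.100 → Σnom=89.220; wc +0.342/-0.342 → slack +1.487/-1.078; half-tol=0.342, Σhalf²=0.369065
  -F: nom -3.820 → Σnom=85.400; wc +0.470/-0.330 → slack +1.957/-1.408; half-tol=0.400, Σhalf²=0.529065
  -G: nom -18.200 → Σnom=67.200; wc +0.300/-0.220 → slack +2.257/-1.628; half-tol=0.260, Σhalf²=0.596665
Nominal = 67.200. Worst-case = [67.200 - 1.628, 67.200 + 2.257] = [65.572, 69.457]. RSS = √0.596665 = 0.772.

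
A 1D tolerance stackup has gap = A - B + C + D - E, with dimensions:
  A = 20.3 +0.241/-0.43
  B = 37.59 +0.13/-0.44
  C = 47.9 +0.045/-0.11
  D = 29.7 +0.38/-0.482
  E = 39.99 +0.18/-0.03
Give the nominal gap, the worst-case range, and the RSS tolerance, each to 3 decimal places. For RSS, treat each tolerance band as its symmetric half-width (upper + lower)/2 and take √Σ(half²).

Stack each dimension's contribution:
  +A: nom +20.300 → Σnom=20.300; wc +0.241/-0.430 → slack +0.241/-0.430; half-tol=0.336, Σhalf²=0.112560
  -B: nom -37.590 → Σnom=-17.290; wc +0.440/-0.130 → slack +0.681/-0.560; half-tol=0.285, Σhalf²=0.193785
  +C: nom +47.900 → Σnom=30.610; wc +0.045/-0.110 → slack +0.726/-0.670; half-tol=0.077, Σhalf²=0.199792
  +D: nom +29.700 → Σnom=60.310; wc +0.380/-0.482 → slack +1.106/-1.152; half-tol=0.431, Σhalf²=0.385552
  -E: nom -39.990 → Σnom=20.320; wc +0.030/-0.180 → slack +1.136/-1.332; half-tol=0.105, Σhalf²=0.396577
Nominal = 20.320. Worst-case = [20.320 - 1.332, 20.320 + 1.136] = [18.988, 21.456]. RSS = √0.396577 = 0.630.

nominal=20.320 wc=[18.988,21.456] rss=0.630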